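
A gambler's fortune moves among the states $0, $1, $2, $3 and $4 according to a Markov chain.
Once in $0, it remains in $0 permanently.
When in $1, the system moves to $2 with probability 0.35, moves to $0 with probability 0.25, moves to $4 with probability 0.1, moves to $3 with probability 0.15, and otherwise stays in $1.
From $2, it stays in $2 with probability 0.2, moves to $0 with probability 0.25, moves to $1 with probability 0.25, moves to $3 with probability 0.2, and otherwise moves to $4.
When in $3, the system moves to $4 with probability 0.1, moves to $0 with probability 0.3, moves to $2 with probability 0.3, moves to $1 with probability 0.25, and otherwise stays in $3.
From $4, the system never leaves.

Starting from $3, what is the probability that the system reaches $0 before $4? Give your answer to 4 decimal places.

0.7330

Let h(s) be the probability of absorption at $0 starting from transient state s. Then h($0) = 1 and h($4) = 0. By first-step analysis:
h($1) = 0.25·1 + 0.15·h($1) + 0.35·h($2) + 0.15·h($3) + 0.1·0
h($2) = 0.25·1 + 0.25·h($1) + 0.2·h($2) + 0.2·h($3) + 0.1·0
h($3) = 0.3·1 + 0.25·h($1) + 0.3·h($2) + 0.05·h($3) + 0.1·0
Solving: h($1) = 0.7203, h($2) = 0.7208, h($3) = 0.7330.
Starting from $3, the probability is 0.7330.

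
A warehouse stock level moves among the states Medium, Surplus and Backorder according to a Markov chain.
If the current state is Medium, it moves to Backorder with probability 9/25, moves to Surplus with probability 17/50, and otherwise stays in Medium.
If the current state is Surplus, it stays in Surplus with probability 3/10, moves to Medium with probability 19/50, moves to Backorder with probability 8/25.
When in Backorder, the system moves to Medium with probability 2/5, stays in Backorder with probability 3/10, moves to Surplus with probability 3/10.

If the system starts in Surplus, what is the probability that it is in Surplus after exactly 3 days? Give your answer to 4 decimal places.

Propagate the distribution vector 3 days from Surplus.
After 0 days: (0.0000, 1.0000, 0.0000)
After 1 day: (0.3800, 0.3000, 0.3200)
After 2 days: (0.3560, 0.3152, 0.3288)
After 3 days: (0.3581, 0.3142, 0.3277)
P(in Surplus after 3 days) = 0.3142

0.3142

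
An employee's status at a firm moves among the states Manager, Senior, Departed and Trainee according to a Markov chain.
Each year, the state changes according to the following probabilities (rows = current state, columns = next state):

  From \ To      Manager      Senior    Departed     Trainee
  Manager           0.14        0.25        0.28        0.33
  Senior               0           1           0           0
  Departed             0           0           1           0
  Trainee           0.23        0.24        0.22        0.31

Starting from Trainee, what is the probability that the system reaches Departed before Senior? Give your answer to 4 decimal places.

Let h(s) be the probability of absorption at Departed starting from transient state s. Then h(Departed) = 1 and h(Senior) = 0. By first-step analysis:
h(Manager) = 0.14·h(Manager) + 0.25·0 + 0.28·1 + 0.33·h(Trainee)
h(Trainee) = 0.23·h(Manager) + 0.24·0 + 0.22·1 + 0.31·h(Trainee)
Solving: h(Manager) = 0.5136, h(Trainee) = 0.4900.
Starting from Trainee, the probability is 0.4900.

0.4900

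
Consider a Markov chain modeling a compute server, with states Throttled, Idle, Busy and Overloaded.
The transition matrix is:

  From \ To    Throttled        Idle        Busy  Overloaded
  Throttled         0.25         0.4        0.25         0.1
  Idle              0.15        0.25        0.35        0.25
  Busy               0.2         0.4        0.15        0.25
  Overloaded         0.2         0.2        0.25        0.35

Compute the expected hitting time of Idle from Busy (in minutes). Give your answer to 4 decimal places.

2.8453

Let t(s) be the expected number of minutes to first reach Idle from state s, with t(Idle) = 0. Conditioning on the first minute:
t(Throttled) = 1 + 0.25·t(Throttled) + 0.25·t(Busy) + 0.1·t(Overloaded)
t(Busy) = 1 + 0.2·t(Throttled) + 0.15·t(Busy) + 0.25·t(Overloaded)
t(Overloaded) = 1 + 0.2·t(Throttled) + 0.25·t(Busy) + 0.35·t(Overloaded)
Solving: t(Throttled) = 2.7454, t(Busy) = 2.8453, t(Overloaded) = 3.4775.
Expected minutes from Busy to Idle: 2.8453.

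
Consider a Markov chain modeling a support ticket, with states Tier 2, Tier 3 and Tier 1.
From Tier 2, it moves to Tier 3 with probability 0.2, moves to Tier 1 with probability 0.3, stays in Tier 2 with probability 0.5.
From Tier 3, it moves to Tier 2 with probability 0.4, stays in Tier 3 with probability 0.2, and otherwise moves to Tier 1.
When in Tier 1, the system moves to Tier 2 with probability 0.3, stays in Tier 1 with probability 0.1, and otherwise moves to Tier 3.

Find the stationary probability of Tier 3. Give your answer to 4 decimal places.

0.3103

Let the stationary distribution be π with π = πP and π_1 + π_2 + π_3 = 1.
π_1 = 0.5·π_1 + 0.4·π_2 + 0.3·π_3
π_2 = 0.2·π_1 + 0.2·π_2 + 0.6·π_3
Solving with the normalization constraint gives π = (0.4138, 0.3103, 0.2759).
So the stationary probability of Tier 3 is 0.3103.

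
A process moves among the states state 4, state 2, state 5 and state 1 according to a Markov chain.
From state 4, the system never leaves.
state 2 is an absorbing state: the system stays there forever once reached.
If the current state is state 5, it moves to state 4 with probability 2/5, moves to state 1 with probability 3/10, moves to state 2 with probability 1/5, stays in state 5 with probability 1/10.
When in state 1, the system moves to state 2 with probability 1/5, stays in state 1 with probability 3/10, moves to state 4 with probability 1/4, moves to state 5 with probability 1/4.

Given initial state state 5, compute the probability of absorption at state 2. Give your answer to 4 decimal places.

0.3604

Let h(s) be the probability of absorption at state 2 starting from transient state s. Then h(state 2) = 1 and h(state 4) = 0. By first-step analysis:
h(state 5) = 0.4·0 + 0.2·1 + 0.1·h(state 5) + 0.3·h(state 1)
h(state 1) = 0.25·0 + 0.2·1 + 0.25·h(state 5) + 0.3·h(state 1)
Solving: h(state 5) = 0.3604, h(state 1) = 0.4144.
Starting from state 5, the probability is 0.3604.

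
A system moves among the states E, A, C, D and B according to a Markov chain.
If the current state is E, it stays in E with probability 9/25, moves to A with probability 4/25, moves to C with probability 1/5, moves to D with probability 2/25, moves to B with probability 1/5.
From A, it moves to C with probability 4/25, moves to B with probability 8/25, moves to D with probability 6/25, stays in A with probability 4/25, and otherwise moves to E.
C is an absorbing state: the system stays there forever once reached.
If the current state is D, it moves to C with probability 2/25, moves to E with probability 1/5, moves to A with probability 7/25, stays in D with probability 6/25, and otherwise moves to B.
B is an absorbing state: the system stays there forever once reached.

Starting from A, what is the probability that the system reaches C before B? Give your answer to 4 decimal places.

Let h(s) be the probability of absorption at C starting from transient state s. Then h(C) = 1 and h(B) = 0. By first-step analysis:
h(E) = 0.36·h(E) + 0.16·h(A) + 0.2·1 + 0.08·h(D) + 0.2·0
h(A) = 0.12·h(E) + 0.16·h(A) + 0.16·1 + 0.24·h(D) + 0.32·0
h(D) = 0.2·h(E) + 0.28·h(A) + 0.08·1 + 0.24·h(D) + 0.2·0
Solving: h(E) = 0.4454, h(A) = 0.3550, h(D) = 0.3533.
Starting from A, the probability is 0.3550.

0.3550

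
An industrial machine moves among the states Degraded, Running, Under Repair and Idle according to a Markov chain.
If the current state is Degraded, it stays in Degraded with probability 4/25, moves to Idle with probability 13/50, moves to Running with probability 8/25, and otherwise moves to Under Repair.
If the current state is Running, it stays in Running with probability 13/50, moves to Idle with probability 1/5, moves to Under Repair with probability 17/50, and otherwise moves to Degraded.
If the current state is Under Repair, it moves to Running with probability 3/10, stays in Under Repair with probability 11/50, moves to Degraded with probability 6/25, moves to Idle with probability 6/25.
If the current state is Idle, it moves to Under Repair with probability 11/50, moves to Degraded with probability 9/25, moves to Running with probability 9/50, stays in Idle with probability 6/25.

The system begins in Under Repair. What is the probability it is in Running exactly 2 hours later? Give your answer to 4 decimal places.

Propagate the distribution vector 2 hours from Under Repair.
After 0 hours: (0.0000, 0.0000, 1.0000, 0.0000)
After 1 hour: (0.2400, 0.3000, 0.2200, 0.2400)
After 2 hours: (0.2376, 0.2640, 0.2656, 0.2328)
P(in Running after 2 hours) = 0.2640

0.2640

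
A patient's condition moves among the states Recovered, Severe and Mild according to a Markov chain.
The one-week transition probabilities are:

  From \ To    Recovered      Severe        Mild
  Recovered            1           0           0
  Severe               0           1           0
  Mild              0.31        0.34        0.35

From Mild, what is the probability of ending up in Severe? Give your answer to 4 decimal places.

Let h(s) be the probability of absorption at Severe starting from transient state s. Then h(Severe) = 1 and h(Recovered) = 0. By first-step analysis:
h(Mild) = 0.31·0 + 0.34·1 + 0.35·h(Mild)
Solving: h(Mild) = 0.5231.
Starting from Mild, the probability is 0.5231.

0.5231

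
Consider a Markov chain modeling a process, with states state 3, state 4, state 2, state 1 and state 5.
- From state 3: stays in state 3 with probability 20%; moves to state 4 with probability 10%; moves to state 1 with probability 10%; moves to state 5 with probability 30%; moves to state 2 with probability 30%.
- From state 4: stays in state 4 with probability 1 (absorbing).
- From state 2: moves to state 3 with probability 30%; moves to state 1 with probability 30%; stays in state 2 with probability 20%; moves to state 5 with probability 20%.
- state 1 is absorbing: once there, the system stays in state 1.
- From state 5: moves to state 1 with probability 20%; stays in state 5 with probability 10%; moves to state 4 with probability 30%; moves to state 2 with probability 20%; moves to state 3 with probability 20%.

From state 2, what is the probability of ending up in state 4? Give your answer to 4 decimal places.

0.2753

Let h(s) be the probability of absorption at state 4 starting from transient state s. Then h(state 4) = 1 and h(state 1) = 0. By first-step analysis:
h(state 3) = 0.2·h(state 3) + 0.1·1 + 0.3·h(state 2) + 0.1·0 + 0.3·h(state 5)
h(state 2) = 0.3·h(state 3) + 0.2·h(state 2) + 0.3·0 + 0.2·h(state 5)
h(state 5) = 0.2·h(state 3) + 0.3·1 + 0.2·h(state 2) + 0.2·0 + 0.1·h(state 5)
Solving: h(state 3) = 0.4104, h(state 2) = 0.2753, h(state 5) = 0.4857.
Starting from state 2, the probability is 0.2753.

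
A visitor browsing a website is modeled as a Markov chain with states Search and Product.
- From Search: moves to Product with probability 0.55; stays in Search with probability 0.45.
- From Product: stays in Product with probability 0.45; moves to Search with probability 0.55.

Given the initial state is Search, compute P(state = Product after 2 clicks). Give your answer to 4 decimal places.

Sum over the intermediate state after 1 click:
P = P(Search→Search)·P(Search→Product) + P(Search→Product)·P(Product→Product)
  = 0.45×0.55 + 0.55×0.45
  = 0.2475 + 0.2475 = 0.4950

0.4950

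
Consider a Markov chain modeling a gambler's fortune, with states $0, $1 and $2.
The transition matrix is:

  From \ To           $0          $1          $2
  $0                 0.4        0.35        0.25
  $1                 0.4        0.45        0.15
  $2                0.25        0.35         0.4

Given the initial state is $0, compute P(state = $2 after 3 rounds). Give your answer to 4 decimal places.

0.2494

Propagate the distribution vector 3 rounds from $0.
After 0 rounds: (1.0000, 0.0000, 0.0000)
After 1 round: (0.4000, 0.3500, 0.2500)
After 2 rounds: (0.3625, 0.3850, 0.2525)
After 3 rounds: (0.3621, 0.3885, 0.2494)
P(in $2 after 3 rounds) = 0.2494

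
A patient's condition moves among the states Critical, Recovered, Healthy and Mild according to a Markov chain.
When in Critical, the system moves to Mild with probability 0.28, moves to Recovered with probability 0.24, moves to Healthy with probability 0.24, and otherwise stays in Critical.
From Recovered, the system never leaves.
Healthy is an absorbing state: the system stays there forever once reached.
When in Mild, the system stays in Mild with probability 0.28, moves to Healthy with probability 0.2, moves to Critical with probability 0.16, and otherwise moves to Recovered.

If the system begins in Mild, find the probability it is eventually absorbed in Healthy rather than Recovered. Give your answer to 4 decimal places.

Let h(s) be the probability of absorption at Healthy starting from transient state s. Then h(Healthy) = 1 and h(Recovered) = 0. By first-step analysis:
h(Critical) = 0.24·h(Critical) + 0.24·0 + 0.24·1 + 0.28·h(Mild)
h(Mild) = 0.16·h(Critical) + 0.36·0 + 0.2·1 + 0.28·h(Mild)
Solving: h(Critical) = 0.4554, h(Mild) = 0.3790.
Starting from Mild, the probability is 0.3790.

0.3790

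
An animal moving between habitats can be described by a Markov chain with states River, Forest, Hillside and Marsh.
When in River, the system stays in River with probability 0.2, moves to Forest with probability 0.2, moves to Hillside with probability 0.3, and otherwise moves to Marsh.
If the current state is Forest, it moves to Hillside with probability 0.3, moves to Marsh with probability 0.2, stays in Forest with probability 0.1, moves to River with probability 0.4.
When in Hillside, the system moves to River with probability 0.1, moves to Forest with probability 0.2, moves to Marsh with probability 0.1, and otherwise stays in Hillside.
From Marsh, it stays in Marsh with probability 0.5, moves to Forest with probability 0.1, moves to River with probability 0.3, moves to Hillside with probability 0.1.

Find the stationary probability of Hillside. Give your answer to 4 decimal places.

0.3522

Let the stationary distribution be π with π = πP and π_1 + π_2 + π_3 + π_4 = 1.
π_1 = 0.2·π_1 + 0.4·π_2 + 0.1·π_3 + 0.3·π_4
π_2 = 0.2·π_1 + 0.1·π_2 + 0.2·π_3 + 0.1·π_4
π_3 = 0.3·π_1 + 0.3·π_2 + 0.6·π_3 + 0.1·π_4
Solving with the normalization constraint gives π = (0.2230, 0.1575, 0.3522, 0.2673).
So the stationary probability of Hillside is 0.3522.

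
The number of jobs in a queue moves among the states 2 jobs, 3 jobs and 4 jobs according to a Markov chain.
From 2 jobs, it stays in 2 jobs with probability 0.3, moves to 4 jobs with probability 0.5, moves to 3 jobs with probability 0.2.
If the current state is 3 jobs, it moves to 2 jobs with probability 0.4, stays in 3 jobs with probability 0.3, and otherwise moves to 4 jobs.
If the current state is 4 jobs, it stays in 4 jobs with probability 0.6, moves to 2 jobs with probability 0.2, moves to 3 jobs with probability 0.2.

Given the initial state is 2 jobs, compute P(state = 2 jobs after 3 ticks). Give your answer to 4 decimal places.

Propagate the distribution vector 3 ticks from 2 jobs.
After 0 ticks: (1.0000, 0.0000, 0.0000)
After 1 tick: (0.3000, 0.2000, 0.5000)
After 2 ticks: (0.2700, 0.2200, 0.5100)
After 3 ticks: (0.2710, 0.2220, 0.5070)
P(in 2 jobs after 3 ticks) = 0.2710

0.2710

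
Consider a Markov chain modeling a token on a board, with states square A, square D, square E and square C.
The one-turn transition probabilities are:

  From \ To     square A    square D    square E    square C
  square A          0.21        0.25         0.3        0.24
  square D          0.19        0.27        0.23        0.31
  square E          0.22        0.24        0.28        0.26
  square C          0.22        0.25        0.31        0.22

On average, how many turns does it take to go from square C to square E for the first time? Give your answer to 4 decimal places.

3.4784

Let t(s) be the expected number of turns to first reach square E from state s, with t(square E) = 0. Conditioning on the first turn:
t(square A) = 1 + 0.21·t(square A) + 0.25·t(square D) + 0.24·t(square C)
t(square D) = 1 + 0.19·t(square A) + 0.27·t(square D) + 0.31·t(square C)
t(square C) = 1 + 0.22·t(square A) + 0.25·t(square D) + 0.22·t(square C)
Solving: t(square A) = 3.5128, t(square D) = 3.7613, t(square C) = 3.4784.
Expected turns from square C to square E: 3.4784.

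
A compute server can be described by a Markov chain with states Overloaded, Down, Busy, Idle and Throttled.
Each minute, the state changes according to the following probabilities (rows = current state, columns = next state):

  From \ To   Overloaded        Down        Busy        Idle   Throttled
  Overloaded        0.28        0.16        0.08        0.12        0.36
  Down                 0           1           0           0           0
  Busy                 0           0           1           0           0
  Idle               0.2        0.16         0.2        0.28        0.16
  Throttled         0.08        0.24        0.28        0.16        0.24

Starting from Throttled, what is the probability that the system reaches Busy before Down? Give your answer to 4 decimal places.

0.5272

Let h(s) be the probability of absorption at Busy starting from transient state s. Then h(Busy) = 1 and h(Down) = 0. By first-step analysis:
h(Overloaded) = 0.28·h(Overloaded) + 0.16·0 + 0.08·1 + 0.12·h(Idle) + 0.36·h(Throttled)
h(Idle) = 0.2·h(Overloaded) + 0.16·0 + 0.2·1 + 0.28·h(Idle) + 0.16·h(Throttled)
h(Throttled) = 0.08·h(Overloaded) + 0.24·0 + 0.28·1 + 0.16·h(Idle) + 0.24·h(Throttled)
Solving: h(Overloaded) = 0.4619, h(Idle) = 0.5232, h(Throttled) = 0.5272.
Starting from Throttled, the probability is 0.5272.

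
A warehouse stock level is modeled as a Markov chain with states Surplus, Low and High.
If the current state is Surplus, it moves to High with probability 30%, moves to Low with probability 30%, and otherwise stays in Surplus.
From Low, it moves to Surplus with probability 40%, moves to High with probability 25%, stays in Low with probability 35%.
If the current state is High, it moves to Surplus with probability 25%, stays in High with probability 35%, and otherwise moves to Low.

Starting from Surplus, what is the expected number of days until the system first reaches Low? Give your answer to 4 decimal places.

3.0159

Let t(s) be the expected number of days to first reach Low from state s, with t(Low) = 0. Conditioning on the first day:
t(Surplus) = 1 + 0.4·t(Surplus) + 0.3·t(High)
t(High) = 1 + 0.25·t(Surplus) + 0.35·t(High)
Solving: t(Surplus) = 3.0159, t(High) = 2.6984.
Expected days from Surplus to Low: 3.0159.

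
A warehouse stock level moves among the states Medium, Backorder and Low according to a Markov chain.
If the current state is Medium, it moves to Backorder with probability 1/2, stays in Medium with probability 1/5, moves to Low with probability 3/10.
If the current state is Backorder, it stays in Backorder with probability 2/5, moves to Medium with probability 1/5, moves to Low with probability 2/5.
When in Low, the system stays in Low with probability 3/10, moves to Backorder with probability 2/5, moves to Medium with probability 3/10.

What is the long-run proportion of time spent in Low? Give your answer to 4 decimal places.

Let the stationary distribution be π with π = πP and π_1 + π_2 + π_3 = 1.
π_1 = 0.2·π_1 + 0.2·π_2 + 0.3·π_3
π_2 = 0.5·π_1 + 0.4·π_2 + 0.4·π_3
Solving with the normalization constraint gives π = (0.2342, 0.4234, 0.3423).
So the stationary probability of Low is 0.3423.

0.3423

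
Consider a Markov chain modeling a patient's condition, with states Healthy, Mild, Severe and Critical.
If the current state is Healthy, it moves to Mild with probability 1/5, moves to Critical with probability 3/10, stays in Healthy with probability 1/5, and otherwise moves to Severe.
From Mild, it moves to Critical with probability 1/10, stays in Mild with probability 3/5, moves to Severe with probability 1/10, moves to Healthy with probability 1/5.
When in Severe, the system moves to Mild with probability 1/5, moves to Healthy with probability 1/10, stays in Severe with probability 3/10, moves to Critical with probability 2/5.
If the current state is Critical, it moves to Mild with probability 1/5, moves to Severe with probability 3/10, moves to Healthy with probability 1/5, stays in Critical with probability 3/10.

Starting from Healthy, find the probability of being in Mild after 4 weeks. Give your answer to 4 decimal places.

0.3248

Propagate the distribution vector 4 weeks from Healthy.
After 0 weeks: (1.0000, 0.0000, 0.0000, 0.0000)
After 1 week: (0.2000, 0.2000, 0.3000, 0.3000)
After 2 weeks: (0.1700, 0.2800, 0.2600, 0.2900)
After 3 weeks: (0.1740, 0.3120, 0.2440, 0.2700)
After 4 weeks: (0.1756, 0.3248, 0.2376, 0.2620)
P(in Mild after 4 weeks) = 0.3248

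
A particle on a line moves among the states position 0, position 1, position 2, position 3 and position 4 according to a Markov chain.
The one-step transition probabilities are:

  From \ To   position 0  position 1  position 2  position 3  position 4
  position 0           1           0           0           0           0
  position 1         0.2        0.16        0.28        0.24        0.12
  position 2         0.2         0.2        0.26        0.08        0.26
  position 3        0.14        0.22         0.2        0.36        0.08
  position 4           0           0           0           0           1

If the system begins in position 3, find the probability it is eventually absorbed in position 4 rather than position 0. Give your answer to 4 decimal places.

Let h(s) be the probability of absorption at position 4 starting from transient state s. Then h(position 4) = 1 and h(position 0) = 0. By first-step analysis:
h(position 1) = 0.2·0 + 0.16·h(position 1) + 0.28·h(position 2) + 0.24·h(position 3) + 0.12·1
h(position 2) = 0.2·0 + 0.2·h(position 1) + 0.26·h(position 2) + 0.08·h(position 3) + 0.26·1
h(position 3) = 0.14·0 + 0.22·h(position 1) + 0.2·h(position 2) + 0.36·h(position 3) + 0.08·1
Solving: h(position 1) = 0.4407, h(position 2) = 0.5178, h(position 3) = 0.4383.
Starting from position 3, the probability is 0.4383.

0.4383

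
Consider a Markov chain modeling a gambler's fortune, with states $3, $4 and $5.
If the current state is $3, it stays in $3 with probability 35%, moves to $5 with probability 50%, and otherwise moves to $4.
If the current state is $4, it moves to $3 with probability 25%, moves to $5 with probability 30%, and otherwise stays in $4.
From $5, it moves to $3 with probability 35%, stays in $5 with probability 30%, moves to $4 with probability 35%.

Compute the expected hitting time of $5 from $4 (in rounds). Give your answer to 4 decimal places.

2.8125

Let t(s) be the expected number of rounds to first reach $5 from state s, with t($5) = 0. Conditioning on the first round:
t($3) = 1 + 0.35·t($3) + 0.15·t($4)
t($4) = 1 + 0.25·t($3) + 0.45·t($4)
Solving: t($3) = 2.1875, t($4) = 2.8125.
Expected rounds from $4 to $5: 2.8125.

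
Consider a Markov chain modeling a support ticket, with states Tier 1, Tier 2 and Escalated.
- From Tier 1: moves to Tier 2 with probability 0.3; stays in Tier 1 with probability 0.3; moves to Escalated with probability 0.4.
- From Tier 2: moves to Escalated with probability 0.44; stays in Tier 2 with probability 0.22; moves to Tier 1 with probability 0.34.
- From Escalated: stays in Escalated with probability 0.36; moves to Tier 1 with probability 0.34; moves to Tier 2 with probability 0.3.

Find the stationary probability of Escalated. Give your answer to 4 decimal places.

0.3953

Let the stationary distribution be π with π = πP and π_1 + π_2 + π_3 = 1.
π_1 = 0.3·π_1 + 0.34·π_2 + 0.34·π_3
π_2 = 0.3·π_1 + 0.22·π_2 + 0.3·π_3
Solving with the normalization constraint gives π = (0.3269, 0.2778, 0.3953).
So the stationary probability of Escalated is 0.3953.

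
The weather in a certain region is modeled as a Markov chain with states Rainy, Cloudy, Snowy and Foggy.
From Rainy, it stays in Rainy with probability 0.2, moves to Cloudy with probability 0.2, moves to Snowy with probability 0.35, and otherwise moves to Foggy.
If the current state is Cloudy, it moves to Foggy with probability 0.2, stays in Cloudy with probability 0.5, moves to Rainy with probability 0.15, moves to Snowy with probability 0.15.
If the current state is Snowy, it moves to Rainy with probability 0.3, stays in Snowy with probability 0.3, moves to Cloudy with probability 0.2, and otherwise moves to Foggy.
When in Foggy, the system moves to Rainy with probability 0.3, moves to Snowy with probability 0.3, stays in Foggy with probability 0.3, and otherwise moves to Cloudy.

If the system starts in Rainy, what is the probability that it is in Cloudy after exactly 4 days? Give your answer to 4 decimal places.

0.2505

Propagate the distribution vector 4 days from Rainy.
After 0 days: (1.0000, 0.0000, 0.0000, 0.0000)
After 1 day: (0.2000, 0.2000, 0.3500, 0.2500)
After 2 days: (0.2500, 0.2350, 0.2800, 0.2350)
After 3 days: (0.2398, 0.2470, 0.2773, 0.2360)
After 4 days: (0.2390, 0.2505, 0.2749, 0.2356)
P(in Cloudy after 4 days) = 0.2505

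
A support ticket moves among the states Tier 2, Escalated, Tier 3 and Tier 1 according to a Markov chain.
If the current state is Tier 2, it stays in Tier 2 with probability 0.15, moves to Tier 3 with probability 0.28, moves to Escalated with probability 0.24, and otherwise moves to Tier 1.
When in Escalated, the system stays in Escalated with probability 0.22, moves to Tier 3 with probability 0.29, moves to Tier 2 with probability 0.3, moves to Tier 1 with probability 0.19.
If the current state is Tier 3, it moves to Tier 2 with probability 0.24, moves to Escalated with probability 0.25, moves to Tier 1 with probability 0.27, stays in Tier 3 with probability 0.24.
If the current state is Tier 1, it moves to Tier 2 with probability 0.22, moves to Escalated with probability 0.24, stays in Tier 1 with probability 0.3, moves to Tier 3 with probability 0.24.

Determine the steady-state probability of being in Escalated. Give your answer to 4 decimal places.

0.2379

Let the stationary distribution be π with π = πP and π_1 + π_2 + π_3 + π_4 = 1.
π_1 = 0.15·π_1 + 0.3·π_2 + 0.24·π_3 + 0.22·π_4
π_2 = 0.24·π_1 + 0.22·π_2 + 0.25·π_3 + 0.24·π_4
π_3 = 0.28·π_1 + 0.29·π_2 + 0.24·π_3 + 0.24·π_4
Solving with the normalization constraint gives π = (0.2283, 0.2379, 0.2610, 0.2729).
So the stationary probability of Escalated is 0.2379.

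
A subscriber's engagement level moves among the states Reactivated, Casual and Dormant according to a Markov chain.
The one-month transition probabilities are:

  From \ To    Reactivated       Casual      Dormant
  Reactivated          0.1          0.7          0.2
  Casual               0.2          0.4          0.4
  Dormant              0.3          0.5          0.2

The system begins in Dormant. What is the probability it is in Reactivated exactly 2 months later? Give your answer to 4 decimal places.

Sum over the intermediate state after 1 month:
P = P(Dormant→Reactivated)·P(Reactivated→Reactivated) + P(Dormant→Casual)·P(Casual→Reactivated) + P(Dormant→Dormant)·P(Dormant→Reactivated)
  = 0.3×0.1 + 0.5×0.2 + 0.2×0.3
  = 0.0300 + 0.1000 + 0.0600 = 0.1900

0.1900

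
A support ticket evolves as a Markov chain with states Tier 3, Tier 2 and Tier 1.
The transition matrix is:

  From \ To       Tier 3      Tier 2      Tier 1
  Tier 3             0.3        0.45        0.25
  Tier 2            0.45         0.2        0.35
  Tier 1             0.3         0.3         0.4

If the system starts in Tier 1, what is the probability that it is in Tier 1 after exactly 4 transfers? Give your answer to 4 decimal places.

0.3319

Propagate the distribution vector 4 transfers from Tier 1.
After 0 transfers: (0.0000, 0.0000, 1.0000)
After 1 transfer: (0.3000, 0.3000, 0.4000)
After 2 transfers: (0.3450, 0.3150, 0.3400)
After 3 transfers: (0.3473, 0.3203, 0.3325)
After 4 transfers: (0.3480, 0.3201, 0.3319)
P(in Tier 1 after 4 transfers) = 0.3319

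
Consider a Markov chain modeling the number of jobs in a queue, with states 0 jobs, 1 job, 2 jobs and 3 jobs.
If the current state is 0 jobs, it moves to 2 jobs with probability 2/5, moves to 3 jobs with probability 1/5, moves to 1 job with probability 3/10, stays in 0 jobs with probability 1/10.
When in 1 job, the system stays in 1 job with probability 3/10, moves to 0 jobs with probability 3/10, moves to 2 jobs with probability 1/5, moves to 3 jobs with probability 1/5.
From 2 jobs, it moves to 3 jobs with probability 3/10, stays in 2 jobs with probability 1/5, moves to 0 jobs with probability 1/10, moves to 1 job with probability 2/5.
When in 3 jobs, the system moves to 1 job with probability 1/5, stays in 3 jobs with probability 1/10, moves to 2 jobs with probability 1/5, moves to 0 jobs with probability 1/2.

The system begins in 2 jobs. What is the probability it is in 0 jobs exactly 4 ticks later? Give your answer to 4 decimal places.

0.2418

Propagate the distribution vector 4 ticks from 2 jobs.
After 0 ticks: (0.0000, 0.0000, 1.0000, 0.0000)
After 1 tick: (0.1000, 0.4000, 0.2000, 0.3000)
After 2 ticks: (0.3000, 0.2900, 0.2200, 0.1900)
After 3 ticks: (0.2340, 0.3030, 0.2600, 0.2030)
After 4 ticks: (0.2418, 0.3057, 0.2468, 0.2057)
P(in 0 jobs after 4 ticks) = 0.2418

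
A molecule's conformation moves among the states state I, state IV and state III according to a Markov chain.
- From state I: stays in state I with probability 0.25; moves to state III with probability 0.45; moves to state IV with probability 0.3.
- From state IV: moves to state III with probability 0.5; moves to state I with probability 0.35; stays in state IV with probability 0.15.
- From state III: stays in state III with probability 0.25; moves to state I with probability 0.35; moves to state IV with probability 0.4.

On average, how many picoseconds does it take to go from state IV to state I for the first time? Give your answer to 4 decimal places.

2.8571

Let t(s) be the expected number of picoseconds to first reach state I from state s, with t(state I) = 0. Conditioning on the first picosecond:
t(state IV) = 1 + 0.15·t(state IV) + 0.5·t(state III)
t(state III) = 1 + 0.4·t(state IV) + 0.25·t(state III)
Solving: t(state IV) = 2.8571, t(state III) = 2.8571.
Expected picoseconds from state IV to state I: 2.8571.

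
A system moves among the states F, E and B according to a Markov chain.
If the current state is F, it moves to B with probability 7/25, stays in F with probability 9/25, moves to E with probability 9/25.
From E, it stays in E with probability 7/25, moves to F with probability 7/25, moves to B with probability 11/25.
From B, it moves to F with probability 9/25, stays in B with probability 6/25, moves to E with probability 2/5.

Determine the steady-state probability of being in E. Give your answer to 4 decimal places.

0.3453

Let the stationary distribution be π with π = πP and π_1 + π_2 + π_3 = 1.
π_1 = 0.36·π_1 + 0.28·π_2 + 0.36·π_3
π_2 = 0.36·π_1 + 0.28·π_2 + 0.4·π_3
Solving with the normalization constraint gives π = (0.3324, 0.3453, 0.3223).
So the stationary probability of E is 0.3453.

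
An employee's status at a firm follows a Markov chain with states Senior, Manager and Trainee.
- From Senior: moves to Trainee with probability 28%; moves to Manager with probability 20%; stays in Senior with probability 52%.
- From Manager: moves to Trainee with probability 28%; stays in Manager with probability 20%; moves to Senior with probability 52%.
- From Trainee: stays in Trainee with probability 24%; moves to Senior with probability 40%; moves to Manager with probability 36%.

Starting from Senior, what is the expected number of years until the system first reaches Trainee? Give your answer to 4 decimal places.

Let t(s) be the expected number of years to first reach Trainee from state s, with t(Trainee) = 0. Conditioning on the first year:
t(Senior) = 1 + 0.52·t(Senior) + 0.2·t(Manager)
t(Manager) = 1 + 0.52·t(Senior) + 0.2·t(Manager)
Solving: t(Senior) = 3.5714, t(Manager) = 3.5714.
Expected years from Senior to Trainee: 3.5714.

3.5714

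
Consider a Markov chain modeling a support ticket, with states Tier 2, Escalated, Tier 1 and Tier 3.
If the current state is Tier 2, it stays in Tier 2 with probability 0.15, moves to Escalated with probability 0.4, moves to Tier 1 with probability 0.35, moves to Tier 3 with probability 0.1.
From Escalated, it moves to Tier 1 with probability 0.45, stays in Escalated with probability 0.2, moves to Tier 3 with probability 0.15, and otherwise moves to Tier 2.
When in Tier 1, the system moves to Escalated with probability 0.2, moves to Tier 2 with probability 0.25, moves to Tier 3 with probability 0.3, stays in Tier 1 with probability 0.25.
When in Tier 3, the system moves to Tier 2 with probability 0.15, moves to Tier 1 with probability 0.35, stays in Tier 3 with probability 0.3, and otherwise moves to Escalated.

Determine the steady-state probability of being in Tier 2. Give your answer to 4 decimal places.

0.1960

Let the stationary distribution be π with π = πP and π_1 + π_2 + π_3 + π_4 = 1.
π_1 = 0.15·π_1 + 0.2·π_2 + 0.25·π_3 + 0.15·π_4
π_2 = 0.4·π_1 + 0.2·π_2 + 0.2·π_3 + 0.2·π_4
π_3 = 0.35·π_1 + 0.45·π_2 + 0.25·π_3 + 0.35·π_4
Solving with the normalization constraint gives π = (0.1960, 0.2392, 0.3399, 0.2249).
So the stationary probability of Tier 2 is 0.1960.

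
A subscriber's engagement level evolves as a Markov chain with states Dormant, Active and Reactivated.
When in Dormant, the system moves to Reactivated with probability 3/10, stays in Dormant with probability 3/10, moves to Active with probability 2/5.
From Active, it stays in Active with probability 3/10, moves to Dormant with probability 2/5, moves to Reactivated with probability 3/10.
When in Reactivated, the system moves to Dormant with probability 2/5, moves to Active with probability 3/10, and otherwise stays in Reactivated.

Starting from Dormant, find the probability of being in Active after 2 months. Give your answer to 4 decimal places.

0.3300

Sum over the intermediate state after 1 month:
P = P(Dormant→Dormant)·P(Dormant→Active) + P(Dormant→Active)·P(Active→Active) + P(Dormant→Reactivated)·P(Reactivated→Active)
  = 0.3×0.4 + 0.4×0.3 + 0.3×0.3
  = 0.1200 + 0.1200 + 0.0900 = 0.3300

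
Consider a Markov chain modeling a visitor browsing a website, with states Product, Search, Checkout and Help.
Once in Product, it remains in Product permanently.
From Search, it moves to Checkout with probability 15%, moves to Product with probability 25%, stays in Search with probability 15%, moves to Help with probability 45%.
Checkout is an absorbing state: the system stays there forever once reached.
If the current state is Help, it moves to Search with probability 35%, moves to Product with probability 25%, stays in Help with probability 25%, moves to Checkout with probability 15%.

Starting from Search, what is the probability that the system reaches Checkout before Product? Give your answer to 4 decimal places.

0.3750

Let h(s) be the probability of absorption at Checkout starting from transient state s. Then h(Checkout) = 1 and h(Product) = 0. By first-step analysis:
h(Search) = 0.25·0 + 0.15·h(Search) + 0.15·1 + 0.45·h(Help)
h(Help) = 0.25·0 + 0.35·h(Search) + 0.15·1 + 0.25·h(Help)
Solving: h(Search) = 0.3750, h(Help) = 0.3750.
Starting from Search, the probability is 0.3750.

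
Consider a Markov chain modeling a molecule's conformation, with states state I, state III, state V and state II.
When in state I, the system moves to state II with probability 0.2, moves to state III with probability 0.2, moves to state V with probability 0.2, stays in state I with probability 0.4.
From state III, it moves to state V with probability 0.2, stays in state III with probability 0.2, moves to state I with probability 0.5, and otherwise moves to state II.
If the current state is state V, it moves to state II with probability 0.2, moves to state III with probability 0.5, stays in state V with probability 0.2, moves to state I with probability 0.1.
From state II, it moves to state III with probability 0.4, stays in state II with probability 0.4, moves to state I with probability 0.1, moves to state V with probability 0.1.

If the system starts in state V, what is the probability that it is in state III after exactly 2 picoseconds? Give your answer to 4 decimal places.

0.3000

Propagate the distribution vector 2 picoseconds from state V.
After 0 picoseconds: (0.0000, 0.0000, 1.0000, 0.0000)
After 1 picosecond: (0.1000, 0.5000, 0.2000, 0.2000)
After 2 picoseconds: (0.3300, 0.3000, 0.1800, 0.1900)
P(in state III after 2 picoseconds) = 0.3000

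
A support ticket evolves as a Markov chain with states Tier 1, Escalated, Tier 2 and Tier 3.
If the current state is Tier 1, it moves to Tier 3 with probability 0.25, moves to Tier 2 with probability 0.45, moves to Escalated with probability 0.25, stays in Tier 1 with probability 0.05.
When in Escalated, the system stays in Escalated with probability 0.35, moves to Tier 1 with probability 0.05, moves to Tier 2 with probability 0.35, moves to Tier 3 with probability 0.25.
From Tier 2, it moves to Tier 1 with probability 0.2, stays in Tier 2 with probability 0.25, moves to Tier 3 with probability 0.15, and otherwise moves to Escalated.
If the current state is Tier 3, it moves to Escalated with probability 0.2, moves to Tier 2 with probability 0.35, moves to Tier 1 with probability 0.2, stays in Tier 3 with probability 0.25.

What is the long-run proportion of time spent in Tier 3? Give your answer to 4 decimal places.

Let the stationary distribution be π with π = πP and π_1 + π_2 + π_3 + π_4 = 1.
π_1 = 0.05·π_1 + 0.05·π_2 + 0.2·π_3 + 0.2·π_4
π_2 = 0.25·π_1 + 0.35·π_2 + 0.4·π_3 + 0.2·π_4
π_3 = 0.45·π_1 + 0.35·π_2 + 0.25·π_3 + 0.35·π_4
Solving with the normalization constraint gives π = (0.1321, 0.3208, 0.3302, 0.2170).
So the stationary probability of Tier 3 is 0.2170.

0.2170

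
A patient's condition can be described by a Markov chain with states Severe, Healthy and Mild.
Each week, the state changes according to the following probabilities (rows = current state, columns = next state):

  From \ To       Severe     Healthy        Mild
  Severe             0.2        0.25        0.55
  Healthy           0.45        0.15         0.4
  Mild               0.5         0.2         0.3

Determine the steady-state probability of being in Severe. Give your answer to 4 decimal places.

0.3766

Let the stationary distribution be π with π = πP and π_1 + π_2 + π_3 = 1.
π_1 = 0.2·π_1 + 0.45·π_2 + 0.5·π_3
π_2 = 0.25·π_1 + 0.15·π_2 + 0.2·π_3
Solving with the normalization constraint gives π = (0.3766, 0.2084, 0.4150).
So the stationary probability of Severe is 0.3766.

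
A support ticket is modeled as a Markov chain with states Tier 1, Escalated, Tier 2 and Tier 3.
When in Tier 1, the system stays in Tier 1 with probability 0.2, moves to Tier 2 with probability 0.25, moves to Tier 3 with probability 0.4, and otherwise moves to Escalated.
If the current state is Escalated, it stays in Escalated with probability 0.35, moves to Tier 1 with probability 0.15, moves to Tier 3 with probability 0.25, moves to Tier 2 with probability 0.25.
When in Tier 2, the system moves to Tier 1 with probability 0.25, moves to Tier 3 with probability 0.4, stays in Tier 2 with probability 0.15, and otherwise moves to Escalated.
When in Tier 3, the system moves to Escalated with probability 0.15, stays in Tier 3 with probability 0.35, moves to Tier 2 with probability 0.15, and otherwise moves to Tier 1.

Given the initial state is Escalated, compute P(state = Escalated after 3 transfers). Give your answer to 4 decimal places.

Propagate the distribution vector 3 transfers from Escalated.
After 0 transfers: (0.0000, 1.0000, 0.0000, 0.0000)
After 1 transfer: (0.1500, 0.3500, 0.2500, 0.2500)
After 2 transfers: (0.2325, 0.2325, 0.2000, 0.3350)
After 3 transfers: (0.2486, 0.2065, 0.1965, 0.3484)
P(in Escalated after 3 transfers) = 0.2065

0.2065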